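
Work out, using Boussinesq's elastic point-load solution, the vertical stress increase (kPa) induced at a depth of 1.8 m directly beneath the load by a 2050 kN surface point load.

Δσ_z ≈ 302 kPa

Boussinesq vertical stress below a point load on an elastic half-space:
Δσ_z = 3P/(2πz²) · [1 + (r/z)²]^(−5/2)
r/z = 0/1.8 = 0; [1+(r/z)²]^(−5/2) = 1.
Δσ_z = 3×2050/(2π×1.8²) × 1 = 302.1 × 1 = 302.1 kPa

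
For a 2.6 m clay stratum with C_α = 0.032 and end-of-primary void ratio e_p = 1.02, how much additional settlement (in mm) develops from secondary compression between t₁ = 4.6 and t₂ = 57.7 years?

Secondary compression: S_s = C_α·H/(1+e_p)·log₁₀(t₂/t₁)
S_s = 0.032×2.6/(1+1.02)×log₁₀(57.7/4.6)
    = 0.04119 × 1.098 = 0.04524 m

S_s ≈ 45.2 mm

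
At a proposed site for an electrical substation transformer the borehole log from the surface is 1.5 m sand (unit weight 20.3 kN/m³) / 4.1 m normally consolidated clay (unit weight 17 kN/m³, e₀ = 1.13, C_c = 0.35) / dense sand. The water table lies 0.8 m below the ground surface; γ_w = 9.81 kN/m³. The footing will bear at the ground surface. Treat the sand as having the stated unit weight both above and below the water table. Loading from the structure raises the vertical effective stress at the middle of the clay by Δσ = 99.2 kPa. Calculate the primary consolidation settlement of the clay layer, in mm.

Mid-depth of clay below the ground surface: z = 1.5 + 4.1/2 = 3.55 m.
Total vertical stress at mid-clay: σ_v = 20.3×1.5 + 17×2.05 = 65.3 kPa.
Pore pressure: u = 9.81×(3.55 − 0.8) = 26.978 kPa.
Initial effective stress: σ'_0 = σ_v − u = 65.3 − 26.978 = 38.322 kPa.
Final effective stress: σ'_f = σ'_0 + Δσ = 38.322 + 99.2 = 137.52 kPa.
Normally consolidated clay, so the full stress increment lies on the virgin compression line:
S_c = C_c·H/(1+e₀)·log₁₀(σ'_f/σ'_0) = 0.35×4.1/(1+1.13)×log₁₀(137.52/38.322)
    = 0.67371 × 0.55492 = 0.3739 m

S_c ≈ 374 mm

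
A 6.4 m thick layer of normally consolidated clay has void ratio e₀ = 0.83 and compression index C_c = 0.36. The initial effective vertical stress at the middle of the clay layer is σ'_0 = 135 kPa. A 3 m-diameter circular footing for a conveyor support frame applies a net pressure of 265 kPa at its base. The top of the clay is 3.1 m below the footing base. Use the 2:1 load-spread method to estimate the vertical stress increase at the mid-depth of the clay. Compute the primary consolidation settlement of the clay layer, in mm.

S_c ≈ 102 mm

Mid-depth of clay below the footing base: z = 3.1 + 6.4/2 = 6.3 m.
Stress increase at mid-clay by the 2:1 spreading method:
Δσ ≈ qD²/(D+z)² = 265×3²/(3+6.3)² = 27.575 kPa
Final effective stress: σ'_f = σ'_0 + Δσ = 135 + 27.575 = 162.57 kPa.
Normally consolidated clay, so the full stress increment lies on the virgin compression line:
S_c = C_c·H/(1+e₀)·log₁₀(σ'_f/σ'_0) = 0.36×6.4/(1+0.83)×log₁₀(162.57/135)
    = 1.259 × 0.080707 = 0.1016 m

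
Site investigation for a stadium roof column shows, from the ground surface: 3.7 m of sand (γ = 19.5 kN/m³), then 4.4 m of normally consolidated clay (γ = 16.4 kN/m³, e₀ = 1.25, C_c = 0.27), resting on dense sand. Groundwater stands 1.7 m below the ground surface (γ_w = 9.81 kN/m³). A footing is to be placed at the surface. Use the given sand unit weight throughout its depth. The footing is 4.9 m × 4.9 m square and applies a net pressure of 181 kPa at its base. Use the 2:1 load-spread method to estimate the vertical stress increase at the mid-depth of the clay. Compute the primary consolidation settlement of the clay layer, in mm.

S_c ≈ 101 mm

Mid-depth of clay below the ground surface: z = 3.7 + 4.4/2 = 5.9 m.
Total vertical stress at mid-clay: σ_v = 19.5×3.7 + 16.4×2.2 = 108.23 kPa.
Pore pressure: u = 9.81×(5.9 − 1.7) = 41.202 kPa.
Initial effective stress: σ'_0 = σ_v − u = 108.23 − 41.202 = 67.028 kPa.
Stress increase at mid-clay by the 2:1 spreading method:
Δσ = qBL/((B+z)(L+z)) = 181×4.9×4.9/((4.9+5.9)(4.9+5.9)) = 37.258 kPa
Final effective stress: σ'_f = σ'_0 + Δσ = 67.028 + 37.258 = 104.29 kPa.
Normally consolidated clay, so the full stress increment lies on the virgin compression line:
S_c = C_c·H/(1+e₀)·log₁₀(σ'_f/σ'_0) = 0.27×4.4/(1+1.25)×log₁₀(104.29/67.028)
    = 0.528 × 0.19199 = 0.1014 m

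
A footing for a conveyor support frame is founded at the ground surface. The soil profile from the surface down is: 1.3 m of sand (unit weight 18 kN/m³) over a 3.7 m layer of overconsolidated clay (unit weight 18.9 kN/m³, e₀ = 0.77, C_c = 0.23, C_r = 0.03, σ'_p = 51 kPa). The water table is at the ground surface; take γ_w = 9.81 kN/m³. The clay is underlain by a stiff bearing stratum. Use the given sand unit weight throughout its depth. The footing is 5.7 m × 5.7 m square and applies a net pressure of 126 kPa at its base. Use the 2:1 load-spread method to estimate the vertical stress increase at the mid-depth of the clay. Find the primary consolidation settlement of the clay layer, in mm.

S_c ≈ 110 mm

Mid-depth of clay below the ground surface: z = 1.3 + 3.7/2 = 3.15 m.
Total vertical stress at mid-clay: σ_v = 18×1.3 + 18.9×1.85 = 58.365 kPa.
Pore pressure: u = 9.81×(3.15 − 0) = 30.902 kPa.
Initial effective stress: σ'_0 = σ_v − u = 58.365 − 30.902 = 27.463 kPa.
Stress increase at mid-clay by the 2:1 spreading method:
Δσ = qBL/((B+z)(L+z)) = 126×5.7×5.7/((5.7+3.15)(5.7+3.15)) = 52.268 kPa
Final effective stress: σ'_f = 27.463 + 52.268 = 79.731 kPa.
σ'_f = 79.731 > σ'_p = 51 kPa, so the stress path crosses the preconsolidation pressure — recompression up to σ'_p, then virgin compression beyond:
S_c = H/(1+e₀)·[C_r·log₁₀(σ'_p/σ'_0) + C_c·log₁₀(σ'_f/σ'_p)]
    = 3.7/1.77 × [0.03×log₁₀(51/27.463) + 0.23×log₁₀(79.731/51)]
    = 2.0904 × [0.0080647 + 0.044633] = 0.1102 m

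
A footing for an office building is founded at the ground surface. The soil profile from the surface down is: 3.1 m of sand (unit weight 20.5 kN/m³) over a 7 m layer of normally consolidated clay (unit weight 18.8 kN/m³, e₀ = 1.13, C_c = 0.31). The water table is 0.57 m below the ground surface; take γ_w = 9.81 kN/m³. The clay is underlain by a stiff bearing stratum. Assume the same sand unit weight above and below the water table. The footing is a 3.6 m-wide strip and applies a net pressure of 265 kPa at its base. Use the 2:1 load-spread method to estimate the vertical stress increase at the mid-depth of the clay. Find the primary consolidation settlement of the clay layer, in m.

Mid-depth of clay below the ground surface: z = 3.1 + 7/2 = 6.6 m.
Total vertical stress at mid-clay: σ_v = 20.5×3.1 + 18.8×3.5 = 129.35 kPa.
Pore pressure: u = 9.81×(6.6 − 0.57) = 59.154 kPa.
Initial effective stress: σ'_0 = σ_v − u = 129.35 − 59.154 = 70.196 kPa.
Stress increase at mid-clay by the 2:1 spreading method:
Δσ = qB/(B+z) = 265×3.6/(3.6+6.6) = 93.529 kPa
Final effective stress: σ'_f = σ'_0 + Δσ = 70.196 + 93.529 = 163.72 kPa.
Normally consolidated clay, so the full stress increment lies on the virgin compression line:
S_c = C_c·H/(1+e₀)·log₁₀(σ'_f/σ'_0) = 0.31×7/(1+1.13)×log₁₀(163.72/70.196)
    = 1.0188 × 0.36779 = 0.3747 m

S_c ≈ 0.375 m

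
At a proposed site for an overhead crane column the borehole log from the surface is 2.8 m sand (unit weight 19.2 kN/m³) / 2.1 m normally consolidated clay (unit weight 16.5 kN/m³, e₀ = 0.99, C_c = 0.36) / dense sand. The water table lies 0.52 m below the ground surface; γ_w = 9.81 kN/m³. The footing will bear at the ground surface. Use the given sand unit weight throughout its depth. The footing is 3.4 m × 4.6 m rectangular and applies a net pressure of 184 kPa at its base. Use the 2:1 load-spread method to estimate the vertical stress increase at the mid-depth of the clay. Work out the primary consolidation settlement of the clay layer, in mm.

S_c ≈ 132 mm

Mid-depth of clay below the ground surface: z = 2.8 + 2.1/2 = 3.85 m.
Total vertical stress at mid-clay: σ_v = 19.2×2.8 + 16.5×1.05 = 71.085 kPa.
Pore pressure: u = 9.81×(3.85 − 0.52) = 32.667 kPa.
Initial effective stress: σ'_0 = σ_v − u = 71.085 − 32.667 = 38.418 kPa.
Stress increase at mid-clay by the 2:1 spreading method:
Δσ = qBL/((B+z)(L+z)) = 184×3.4×4.6/((3.4+3.85)(4.6+3.85)) = 46.974 kPa
Final effective stress: σ'_f = σ'_0 + Δσ = 38.418 + 46.974 = 85.392 kPa.
Normally consolidated clay, so the full stress increment lies on the virgin compression line:
S_c = C_c·H/(1+e₀)·log₁₀(σ'_f/σ'_0) = 0.36×2.1/(1+0.99)×log₁₀(85.392/38.418)
    = 0.3799 × 0.34688 = 0.1318 m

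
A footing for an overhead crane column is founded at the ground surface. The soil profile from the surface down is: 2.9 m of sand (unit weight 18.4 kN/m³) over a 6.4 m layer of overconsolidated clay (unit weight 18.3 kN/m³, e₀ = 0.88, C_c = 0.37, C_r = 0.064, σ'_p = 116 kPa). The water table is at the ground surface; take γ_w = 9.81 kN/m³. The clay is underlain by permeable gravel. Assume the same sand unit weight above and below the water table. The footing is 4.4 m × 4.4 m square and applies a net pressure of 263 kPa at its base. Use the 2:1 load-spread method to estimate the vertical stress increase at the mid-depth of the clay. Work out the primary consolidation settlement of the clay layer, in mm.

S_c ≈ 60.1 mm

Mid-depth of clay below the ground surface: z = 2.9 + 6.4/2 = 6.1 m.
Total vertical stress at mid-clay: σ_v = 18.4×2.9 + 18.3×3.2 = 111.92 kPa.
Pore pressure: u = 9.81×(6.1 − 0) = 59.841 kPa.
Initial effective stress: σ'_0 = σ_v − u = 111.92 − 59.841 = 52.079 kPa.
Stress increase at mid-clay by the 2:1 spreading method:
Δσ = qBL/((B+z)(L+z)) = 263×4.4×4.4/((4.4+6.1)(4.4+6.1)) = 46.183 kPa
Final effective stress: σ'_f = 52.079 + 46.183 = 98.262 kPa.
σ'_f = 98.262 ≤ σ'_p = 116 kPa, so the clay remains overconsolidated and only the recompression index applies:
S_c = C_r·H/(1+e₀)·log₁₀(σ'_f/σ'_0) = 0.064×6.4/1.88×log₁₀(98.262/52.079)
    = 0.21788 × 0.27572 = 0.06007 m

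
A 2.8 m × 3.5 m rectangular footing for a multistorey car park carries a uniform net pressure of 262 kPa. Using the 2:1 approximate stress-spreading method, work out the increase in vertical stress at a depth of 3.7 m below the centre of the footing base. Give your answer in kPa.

Δσ_z ≈ 54.9 kPa

By the 2:1 method the load spreads at 1 horizontal : 2 vertical, so at depth z the loaded area has grown by z in each plan dimension:
Δσ = qBL/((B+z)(L+z)) = 262×2.8×3.5/((2.8+3.7)(3.5+3.7)) = 54.863 kPa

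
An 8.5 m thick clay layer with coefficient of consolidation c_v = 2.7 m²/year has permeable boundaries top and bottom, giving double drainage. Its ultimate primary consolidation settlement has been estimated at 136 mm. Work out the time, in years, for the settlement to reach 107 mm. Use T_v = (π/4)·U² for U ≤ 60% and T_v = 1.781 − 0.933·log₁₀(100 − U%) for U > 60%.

t ≈ 3.62 years

Drainage path length: H_d = H/2 = 4.25 m (double drainage).
U = S(t)/S_ult = 107/136 = 0.7868.
U > 60%: T_v = 1.781 − 0.933·log₁₀(100 − 78.676) = 0.54117.
t = T_v·H_d²/c_v = 0.54117×4.25²/2.7 = 3.62 years.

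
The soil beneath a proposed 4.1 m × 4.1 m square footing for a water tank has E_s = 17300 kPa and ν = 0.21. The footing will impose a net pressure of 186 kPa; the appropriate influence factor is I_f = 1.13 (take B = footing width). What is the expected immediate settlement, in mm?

Immediate (elastic) settlement: S_e = q·B·(1−ν²)/E_s · I_f.
S_e = 186 × 4.1 × (1 − 0.21²) / 17300 × 1.13
    = 186 × 4.1 × 0.9559 / 17300 × 1.13
    = 0.04761 m = 47.61 mm

S_e ≈ 47.6 mm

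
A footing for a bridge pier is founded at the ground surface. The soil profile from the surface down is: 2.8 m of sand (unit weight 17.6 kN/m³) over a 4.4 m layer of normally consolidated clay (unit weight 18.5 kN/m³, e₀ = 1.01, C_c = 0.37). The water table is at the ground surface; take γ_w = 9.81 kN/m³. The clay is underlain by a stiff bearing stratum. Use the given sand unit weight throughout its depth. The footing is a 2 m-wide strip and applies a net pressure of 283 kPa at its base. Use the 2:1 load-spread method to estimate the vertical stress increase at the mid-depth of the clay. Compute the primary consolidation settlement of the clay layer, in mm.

S_c ≈ 384 mm

Mid-depth of clay below the ground surface: z = 2.8 + 4.4/2 = 5 m.
Total vertical stress at mid-clay: σ_v = 17.6×2.8 + 18.5×2.2 = 89.98 kPa.
Pore pressure: u = 9.81×(5 − 0) = 49.05 kPa.
Initial effective stress: σ'_0 = σ_v − u = 89.98 − 49.05 = 40.93 kPa.
Stress increase at mid-clay by the 2:1 spreading method:
Δσ = qB/(B+z) = 283×2/(2+5) = 80.857 kPa
Final effective stress: σ'_f = σ'_0 + Δσ = 40.93 + 80.857 = 121.79 kPa.
Normally consolidated clay, so the full stress increment lies on the virgin compression line:
S_c = C_c·H/(1+e₀)·log₁₀(σ'_f/σ'_0) = 0.37×4.4/(1+1.01)×log₁₀(121.79/40.93)
    = 0.80995 × 0.47357 = 0.3836 m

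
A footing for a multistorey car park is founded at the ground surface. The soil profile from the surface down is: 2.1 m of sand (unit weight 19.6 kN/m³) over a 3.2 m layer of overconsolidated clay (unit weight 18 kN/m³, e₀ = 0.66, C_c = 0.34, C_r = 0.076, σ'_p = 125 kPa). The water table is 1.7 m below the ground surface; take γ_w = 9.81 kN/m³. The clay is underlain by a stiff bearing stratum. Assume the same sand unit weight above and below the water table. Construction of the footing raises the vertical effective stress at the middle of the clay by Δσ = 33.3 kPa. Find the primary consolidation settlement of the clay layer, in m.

S_c ≈ 0.0323 m

Mid-depth of clay below the ground surface: z = 2.1 + 3.2/2 = 3.7 m.
Total vertical stress at mid-clay: σ_v = 19.6×2.1 + 18×1.6 = 69.96 kPa.
Pore pressure: u = 9.81×(3.7 − 1.7) = 19.62 kPa.
Initial effective stress: σ'_0 = σ_v − u = 69.96 − 19.62 = 50.34 kPa.
Final effective stress: σ'_f = 50.34 + 33.3 = 83.64 kPa.
σ'_f = 83.64 ≤ σ'_p = 125 kPa, so the clay remains overconsolidated and only the recompression index applies:
S_c = C_r·H/(1+e₀)·log₁₀(σ'_f/σ'_0) = 0.076×3.2/1.66×log₁₀(83.64/50.34)
    = 0.14651 × 0.2205 = 0.0323 m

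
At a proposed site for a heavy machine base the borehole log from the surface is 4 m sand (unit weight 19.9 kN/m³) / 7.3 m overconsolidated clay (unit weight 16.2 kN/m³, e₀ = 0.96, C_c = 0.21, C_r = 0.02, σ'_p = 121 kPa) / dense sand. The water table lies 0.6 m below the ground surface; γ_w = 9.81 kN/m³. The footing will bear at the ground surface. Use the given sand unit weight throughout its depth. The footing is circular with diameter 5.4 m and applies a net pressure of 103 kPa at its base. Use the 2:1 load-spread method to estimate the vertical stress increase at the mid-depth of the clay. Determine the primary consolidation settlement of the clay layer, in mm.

S_c ≈ 7.31 mm

Mid-depth of clay below the ground surface: z = 4 + 7.3/2 = 7.65 m.
Total vertical stress at mid-clay: σ_v = 19.9×4 + 16.2×3.65 = 138.73 kPa.
Pore pressure: u = 9.81×(7.65 − 0.6) = 69.16 kPa.
Initial effective stress: σ'_0 = σ_v − u = 138.73 − 69.16 = 69.57 kPa.
Stress increase at mid-clay by the 2:1 spreading method:
Δσ ≈ qD²/(D+z)² = 103×5.4²/(5.4+7.65)² = 17.636 kPa
Final effective stress: σ'_f = 69.57 + 17.636 = 87.206 kPa.
σ'_f = 87.206 ≤ σ'_p = 121 kPa, so the clay remains overconsolidated and only the recompression index applies:
S_c = C_r·H/(1+e₀)·log₁₀(σ'_f/σ'_0) = 0.02×7.3/1.96×log₁₀(87.206/69.57)
    = 0.07449 × 0.098124 = 0.007309 m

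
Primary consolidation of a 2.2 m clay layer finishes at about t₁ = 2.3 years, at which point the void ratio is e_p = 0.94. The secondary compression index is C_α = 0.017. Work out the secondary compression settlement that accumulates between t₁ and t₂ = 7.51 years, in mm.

Secondary compression: S_s = C_α·H/(1+e_p)·log₁₀(t₂/t₁)
S_s = 0.017×2.2/(1+0.94)×log₁₀(7.51/2.3)
    = 0.01928 × 0.5139 = 0.009907 m

S_s ≈ 9.91 mm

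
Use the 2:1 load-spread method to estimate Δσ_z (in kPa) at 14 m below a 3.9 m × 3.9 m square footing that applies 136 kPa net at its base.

Δσ_z ≈ 6.46 kPa

By the 2:1 method the load spreads at 1 horizontal : 2 vertical, so at depth z the loaded area has grown by z in each plan dimension:
Δσ = qBL/((B+z)(L+z)) = 136×3.9×3.9/((3.9+14)(3.9+14)) = 6.456 kPa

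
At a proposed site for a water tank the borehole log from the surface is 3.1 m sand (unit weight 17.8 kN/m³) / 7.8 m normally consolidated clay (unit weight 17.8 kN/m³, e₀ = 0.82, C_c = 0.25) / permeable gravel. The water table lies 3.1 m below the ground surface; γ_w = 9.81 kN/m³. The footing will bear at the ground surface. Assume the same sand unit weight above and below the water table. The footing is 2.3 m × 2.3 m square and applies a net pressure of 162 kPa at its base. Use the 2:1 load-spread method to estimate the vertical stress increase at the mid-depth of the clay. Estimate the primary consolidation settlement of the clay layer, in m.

S_c ≈ 0.0505 m

Mid-depth of clay below the ground surface: z = 3.1 + 7.8/2 = 7 m.
Total vertical stress at mid-clay: σ_v = 17.8×3.1 + 17.8×3.9 = 124.6 kPa.
Pore pressure: u = 9.81×(7 − 3.1) = 38.259 kPa.
Initial effective stress: σ'_0 = σ_v − u = 124.6 − 38.259 = 86.341 kPa.
Stress increase at mid-clay by the 2:1 spreading method:
Δσ = qBL/((B+z)(L+z)) = 162×2.3×2.3/((2.3+7)(2.3+7)) = 9.9084 kPa
Final effective stress: σ'_f = σ'_0 + Δσ = 86.341 + 9.9084 = 96.249 kPa.
Normally consolidated clay, so the full stress increment lies on the virgin compression line:
S_c = C_c·H/(1+e₀)·log₁₀(σ'_f/σ'_0) = 0.25×7.8/(1+0.82)×log₁₀(96.249/86.341)
    = 1.0714 × 0.047179 = 0.05055 m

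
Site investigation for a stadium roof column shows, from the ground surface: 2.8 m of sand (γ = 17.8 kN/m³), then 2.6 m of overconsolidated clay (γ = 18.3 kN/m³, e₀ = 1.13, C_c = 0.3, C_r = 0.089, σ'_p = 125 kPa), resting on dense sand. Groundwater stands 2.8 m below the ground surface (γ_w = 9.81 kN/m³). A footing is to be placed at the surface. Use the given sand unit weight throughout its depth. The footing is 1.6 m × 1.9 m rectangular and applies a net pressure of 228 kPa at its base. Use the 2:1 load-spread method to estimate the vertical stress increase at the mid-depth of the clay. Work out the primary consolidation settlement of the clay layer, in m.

S_c ≈ 0.0136 m

Mid-depth of clay below the ground surface: z = 2.8 + 2.6/2 = 4.1 m.
Total vertical stress at mid-clay: σ_v = 17.8×2.8 + 18.3×1.3 = 73.63 kPa.
Pore pressure: u = 9.81×(4.1 − 2.8) = 12.753 kPa.
Initial effective stress: σ'_0 = σ_v − u = 73.63 − 12.753 = 60.877 kPa.
Stress increase at mid-clay by the 2:1 spreading method:
Δσ = qBL/((B+z)(L+z)) = 228×1.6×1.9/((1.6+4.1)(1.9+4.1)) = 20.267 kPa
Final effective stress: σ'_f = 60.877 + 20.267 = 81.144 kPa.
σ'_f = 81.144 ≤ σ'_p = 125 kPa, so the clay remains overconsolidated and only the recompression index applies:
S_c = C_r·H/(1+e₀)·log₁₀(σ'_f/σ'_0) = 0.089×2.6/2.13×log₁₀(81.144/60.877)
    = 0.10864 × 0.1248 = 0.01356 m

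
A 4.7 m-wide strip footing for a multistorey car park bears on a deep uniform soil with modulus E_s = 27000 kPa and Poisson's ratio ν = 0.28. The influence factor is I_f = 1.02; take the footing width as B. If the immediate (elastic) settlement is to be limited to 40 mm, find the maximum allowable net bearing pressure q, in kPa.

q ≈ 244 kPa

S_e = q·B·(1−ν²)/E_s · I_f  ⇒  q = S_e·E_s / (B·(1−ν²)·I_f).
q = 0.04 × 27000 / (4.7 × 0.9216 × 1.02) = 244.4 kPa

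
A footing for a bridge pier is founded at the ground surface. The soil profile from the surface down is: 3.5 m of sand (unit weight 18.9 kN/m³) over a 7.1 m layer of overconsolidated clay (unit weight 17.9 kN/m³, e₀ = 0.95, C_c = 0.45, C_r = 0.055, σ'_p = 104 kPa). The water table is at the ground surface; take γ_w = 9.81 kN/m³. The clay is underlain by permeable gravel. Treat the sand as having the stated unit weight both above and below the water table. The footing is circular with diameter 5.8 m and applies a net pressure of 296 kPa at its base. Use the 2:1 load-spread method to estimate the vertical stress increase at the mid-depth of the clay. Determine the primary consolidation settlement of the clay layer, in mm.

Mid-depth of clay below the ground surface: z = 3.5 + 7.1/2 = 7.05 m.
Total vertical stress at mid-clay: σ_v = 18.9×3.5 + 17.9×3.55 = 129.69 kPa.
Pore pressure: u = 9.81×(7.05 − 0) = 69.16 kPa.
Initial effective stress: σ'_0 = σ_v − u = 129.69 − 69.16 = 60.53 kPa.
Stress increase at mid-clay by the 2:1 spreading method:
Δσ ≈ qD²/(D+z)² = 296×5.8²/(5.8+7.05)² = 60.303 kPa
Final effective stress: σ'_f = 60.53 + 60.303 = 120.83 kPa.
σ'_f = 120.83 > σ'_p = 104 kPa, so the stress path crosses the preconsolidation pressure — recompression up to σ'_p, then virgin compression beyond:
S_c = H/(1+e₀)·[C_r·log₁₀(σ'_p/σ'_0) + C_c·log₁₀(σ'_f/σ'_p)]
    = 7.1/1.95 × [0.055×log₁₀(104/60.53) + 0.45×log₁₀(120.83/104)]
    = 3.641 × [0.012928 + 0.029314] = 0.1538 m

S_c ≈ 154 mm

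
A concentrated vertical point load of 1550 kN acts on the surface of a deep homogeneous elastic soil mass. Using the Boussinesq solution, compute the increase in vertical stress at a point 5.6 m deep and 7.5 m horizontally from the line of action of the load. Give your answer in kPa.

Boussinesq vertical stress below a point load on an elastic half-space:
Δσ_z = 3P/(2πz²) · [1 + (r/z)²]^(−5/2)
r/z = 7.5/5.6 = 1.3393; [1+(r/z)²]^(−5/2) = 0.076658.
Δσ_z = 3×1550/(2π×5.6²) × 0.076658 = 23.599 × 0.076658 = 1.809 kPa

Δσ_z ≈ 1.81 kPa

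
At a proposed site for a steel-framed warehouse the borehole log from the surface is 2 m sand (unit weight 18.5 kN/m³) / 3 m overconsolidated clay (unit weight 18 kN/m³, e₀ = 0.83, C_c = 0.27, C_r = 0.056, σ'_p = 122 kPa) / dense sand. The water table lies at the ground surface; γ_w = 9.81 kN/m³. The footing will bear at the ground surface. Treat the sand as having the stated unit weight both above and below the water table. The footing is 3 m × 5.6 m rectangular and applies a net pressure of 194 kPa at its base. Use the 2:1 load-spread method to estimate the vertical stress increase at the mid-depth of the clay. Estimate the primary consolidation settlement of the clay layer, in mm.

Mid-depth of clay below the ground surface: z = 2 + 3/2 = 3.5 m.
Total vertical stress at mid-clay: σ_v = 18.5×2 + 18×1.5 = 64 kPa.
Pore pressure: u = 9.81×(3.5 − 0) = 34.335 kPa.
Initial effective stress: σ'_0 = σ_v − u = 64 − 34.335 = 29.665 kPa.
Stress increase at mid-clay by the 2:1 spreading method:
Δσ = qBL/((B+z)(L+z)) = 194×3×5.6/((3+3.5)(5.6+3.5)) = 55.101 kPa
Final effective stress: σ'_f = 29.665 + 55.101 = 84.766 kPa.
σ'_f = 84.766 ≤ σ'_p = 122 kPa, so the clay remains overconsolidated and only the recompression index applies:
S_c = C_r·H/(1+e₀)·log₁₀(σ'_f/σ'_0) = 0.056×3/1.83×log₁₀(84.766/29.665)
    = 0.091801 × 0.45598 = 0.04186 m

S_c ≈ 41.9 mm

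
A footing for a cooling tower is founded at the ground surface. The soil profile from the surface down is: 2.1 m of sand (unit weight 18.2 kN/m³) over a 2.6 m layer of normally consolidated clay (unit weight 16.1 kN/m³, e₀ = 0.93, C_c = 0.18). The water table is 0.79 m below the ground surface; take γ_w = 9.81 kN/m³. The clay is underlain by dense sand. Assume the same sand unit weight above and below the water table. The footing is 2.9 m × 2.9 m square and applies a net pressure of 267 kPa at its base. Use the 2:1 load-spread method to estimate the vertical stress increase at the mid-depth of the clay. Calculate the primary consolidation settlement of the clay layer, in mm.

S_c ≈ 104 mm

Mid-depth of clay below the ground surface: z = 2.1 + 2.6/2 = 3.4 m.
Total vertical stress at mid-clay: σ_v = 18.2×2.1 + 16.1×1.3 = 59.15 kPa.
Pore pressure: u = 9.81×(3.4 − 0.79) = 25.604 kPa.
Initial effective stress: σ'_0 = σ_v − u = 59.15 − 25.604 = 33.546 kPa.
Stress increase at mid-clay by the 2:1 spreading method:
Δσ = qBL/((B+z)(L+z)) = 267×2.9×2.9/((2.9+3.4)(2.9+3.4)) = 56.575 kPa
Final effective stress: σ'_f = σ'_0 + Δσ = 33.546 + 56.575 = 90.121 kPa.
Normally consolidated clay, so the full stress increment lies on the virgin compression line:
S_c = C_c·H/(1+e₀)·log₁₀(σ'_f/σ'_0) = 0.18×2.6/(1+0.93)×log₁₀(90.121/33.546)
    = 0.24249 × 0.42919 = 0.1041 m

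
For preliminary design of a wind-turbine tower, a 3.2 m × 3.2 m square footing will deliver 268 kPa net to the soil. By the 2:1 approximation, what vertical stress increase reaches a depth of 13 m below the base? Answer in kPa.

By the 2:1 method the load spreads at 1 horizontal : 2 vertical, so at depth z the loaded area has grown by z in each plan dimension:
Δσ = qBL/((B+z)(L+z)) = 268×3.2×3.2/((3.2+13)(3.2+13)) = 10.457 kPa

Δσ_z ≈ 10.5 kPa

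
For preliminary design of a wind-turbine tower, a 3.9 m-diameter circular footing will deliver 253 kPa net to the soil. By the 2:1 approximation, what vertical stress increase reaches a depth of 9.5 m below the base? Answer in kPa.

By the 2:1 method the load spreads at 1 horizontal : 2 vertical, so at depth z the loaded area has grown by z in each plan dimension:
Δσ ≈ qD²/(D+z)² = 253×3.9²/(3.9+9.5)² = 21.431 kPa

Δσ_z ≈ 21.4 kPa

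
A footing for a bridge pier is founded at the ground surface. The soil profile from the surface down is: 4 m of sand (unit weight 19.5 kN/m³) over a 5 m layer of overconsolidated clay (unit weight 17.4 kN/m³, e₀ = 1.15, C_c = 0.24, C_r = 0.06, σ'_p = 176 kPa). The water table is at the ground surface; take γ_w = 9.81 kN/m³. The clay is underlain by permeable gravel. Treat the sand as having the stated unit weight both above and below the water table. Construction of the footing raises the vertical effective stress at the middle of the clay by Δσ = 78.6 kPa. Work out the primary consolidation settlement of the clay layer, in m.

Mid-depth of clay below the ground surface: z = 4 + 5/2 = 6.5 m.
Total vertical stress at mid-clay: σ_v = 19.5×4 + 17.4×2.5 = 121.5 kPa.
Pore pressure: u = 9.81×(6.5 − 0) = 63.765 kPa.
Initial effective stress: σ'_0 = σ_v − u = 121.5 − 63.765 = 57.735 kPa.
Final effective stress: σ'_f = 57.735 + 78.6 = 136.33 kPa.
σ'_f = 136.33 ≤ σ'_p = 176 kPa, so the clay remains overconsolidated and only the recompression index applies:
S_c = C_r·H/(1+e₀)·log₁₀(σ'_f/σ'_0) = 0.06×5/2.15×log₁₀(136.33/57.735)
    = 0.13954 × 0.37315 = 0.05207 m

S_c ≈ 0.0521 m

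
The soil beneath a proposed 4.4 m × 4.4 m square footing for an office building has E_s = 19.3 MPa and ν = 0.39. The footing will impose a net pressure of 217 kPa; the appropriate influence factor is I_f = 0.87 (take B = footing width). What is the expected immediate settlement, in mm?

S_e ≈ 36.5 mm

Immediate (elastic) settlement: S_e = q·B·(1−ν²)/E_s · I_f.
E_s = 19.3 MPa = 19300 kPa.
S_e = 217 × 4.4 × (1 − 0.39²) / 19300 × 0.87
    = 217 × 4.4 × 0.8479 / 19300 × 0.87
    = 0.03649 m = 36.49 mm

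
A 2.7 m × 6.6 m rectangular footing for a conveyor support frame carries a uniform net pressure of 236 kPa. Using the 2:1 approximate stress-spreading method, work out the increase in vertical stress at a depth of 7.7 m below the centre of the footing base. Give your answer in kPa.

By the 2:1 method the load spreads at 1 horizontal : 2 vertical, so at depth z the loaded area has grown by z in each plan dimension:
Δσ = qBL/((B+z)(L+z)) = 236×2.7×6.6/((2.7+7.7)(6.6+7.7)) = 28.278 kPa

Δσ_z ≈ 28.3 kPa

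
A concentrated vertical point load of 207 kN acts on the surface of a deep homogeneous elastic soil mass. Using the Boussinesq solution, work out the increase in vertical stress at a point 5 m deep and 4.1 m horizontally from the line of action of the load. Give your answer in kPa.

Boussinesq vertical stress below a point load on an elastic half-space:
Δσ_z = 3P/(2πz²) · [1 + (r/z)²]^(−5/2)
r/z = 4.1/5 = 0.82; [1+(r/z)²]^(−5/2) = 0.27647.
Δσ_z = 3×207/(2π×5²) × 0.27647 = 3.9534 × 0.27647 = 1.093 kPa

Δσ_z ≈ 1.09 kPa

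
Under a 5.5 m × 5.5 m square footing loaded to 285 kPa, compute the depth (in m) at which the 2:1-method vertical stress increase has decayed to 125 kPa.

z ≈ 2.8 m

2:1 spreading — at depth z the loaded area has grown by z in each plan dimension:
qB²/(B+z)² = Δσ_z ⇒ z = B(√(q/Δσ_z) − 1) = 5.5×(√(285/125) − 1) = 2.805 m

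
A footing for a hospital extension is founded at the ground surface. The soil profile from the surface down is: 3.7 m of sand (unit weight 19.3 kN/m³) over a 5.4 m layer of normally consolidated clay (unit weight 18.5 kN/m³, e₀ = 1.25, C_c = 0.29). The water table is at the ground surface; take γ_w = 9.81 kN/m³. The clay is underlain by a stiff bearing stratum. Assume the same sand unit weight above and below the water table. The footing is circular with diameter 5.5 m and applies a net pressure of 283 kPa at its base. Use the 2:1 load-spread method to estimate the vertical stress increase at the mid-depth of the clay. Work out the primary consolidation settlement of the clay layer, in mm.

S_c ≈ 214 mm

Mid-depth of clay below the ground surface: z = 3.7 + 5.4/2 = 6.4 m.
Total vertical stress at mid-clay: σ_v = 19.3×3.7 + 18.5×2.7 = 121.36 kPa.
Pore pressure: u = 9.81×(6.4 − 0) = 62.784 kPa.
Initial effective stress: σ'_0 = σ_v − u = 121.36 − 62.784 = 58.576 kPa.
Stress increase at mid-clay by the 2:1 spreading method:
Δσ ≈ qD²/(D+z)² = 283×5.5²/(5.5+6.4)² = 60.453 kPa
Final effective stress: σ'_f = σ'_0 + Δσ = 58.576 + 60.453 = 119.03 kPa.
Normally consolidated clay, so the full stress increment lies on the virgin compression line:
S_c = C_c·H/(1+e₀)·log₁₀(σ'_f/σ'_0) = 0.29×5.4/(1+1.25)×log₁₀(119.03/58.576)
    = 0.696 × 0.30794 = 0.2143 m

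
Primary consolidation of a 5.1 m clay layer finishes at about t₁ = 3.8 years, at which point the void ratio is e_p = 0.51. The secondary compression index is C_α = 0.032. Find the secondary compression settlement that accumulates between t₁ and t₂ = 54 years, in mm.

S_s ≈ 125 mm

Secondary compression: S_s = C_α·H/(1+e_p)·log₁₀(t₂/t₁)
S_s = 0.032×5.1/(1+0.51)×log₁₀(54/3.8)
    = 0.1081 × 1.153 = 0.1246 m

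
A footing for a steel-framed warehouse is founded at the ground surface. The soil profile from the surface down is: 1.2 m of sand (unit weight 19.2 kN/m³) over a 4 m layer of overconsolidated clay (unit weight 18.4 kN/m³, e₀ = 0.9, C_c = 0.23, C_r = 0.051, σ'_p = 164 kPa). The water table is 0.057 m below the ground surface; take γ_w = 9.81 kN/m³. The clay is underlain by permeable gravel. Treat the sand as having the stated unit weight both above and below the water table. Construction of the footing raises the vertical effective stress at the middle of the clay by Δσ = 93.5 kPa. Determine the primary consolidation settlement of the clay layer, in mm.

Mid-depth of clay below the ground surface: z = 1.2 + 4/2 = 3.2 m.
Total vertical stress at mid-clay: σ_v = 19.2×1.2 + 18.4×2 = 59.84 kPa.
Pore pressure: u = 9.81×(3.2 − 0.057) = 30.833 kPa.
Initial effective stress: σ'_0 = σ_v − u = 59.84 − 30.833 = 29.007 kPa.
Final effective stress: σ'_f = 29.007 + 93.5 = 122.51 kPa.
σ'_f = 122.51 ≤ σ'_p = 164 kPa, so the clay remains overconsolidated and only the recompression index applies:
S_c = C_r·H/(1+e₀)·log₁₀(σ'_f/σ'_0) = 0.051×4/1.9×log₁₀(122.51/29.007)
    = 0.10737 × 0.62567 = 0.06718 m

S_c ≈ 67.2 mm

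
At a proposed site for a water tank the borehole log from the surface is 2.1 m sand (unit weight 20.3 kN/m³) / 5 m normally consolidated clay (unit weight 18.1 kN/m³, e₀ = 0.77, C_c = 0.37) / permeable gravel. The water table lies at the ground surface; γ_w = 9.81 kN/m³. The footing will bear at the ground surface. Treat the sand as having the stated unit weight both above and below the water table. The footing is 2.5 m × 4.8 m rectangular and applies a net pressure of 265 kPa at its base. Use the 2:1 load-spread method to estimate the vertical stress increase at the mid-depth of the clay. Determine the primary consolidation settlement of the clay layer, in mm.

S_c ≈ 340 mm

Mid-depth of clay below the ground surface: z = 2.1 + 5/2 = 4.6 m.
Total vertical stress at mid-clay: σ_v = 20.3×2.1 + 18.1×2.5 = 87.88 kPa.
Pore pressure: u = 9.81×(4.6 − 0) = 45.126 kPa.
Initial effective stress: σ'_0 = σ_v − u = 87.88 − 45.126 = 42.754 kPa.
Stress increase at mid-clay by the 2:1 spreading method:
Δσ = qBL/((B+z)(L+z)) = 265×2.5×4.8/((2.5+4.6)(4.8+4.6)) = 47.648 kPa
Final effective stress: σ'_f = σ'_0 + Δσ = 42.754 + 47.648 = 90.402 kPa.
Normally consolidated clay, so the full stress increment lies on the virgin compression line:
S_c = C_c·H/(1+e₀)·log₁₀(σ'_f/σ'_0) = 0.37×5/(1+0.77)×log₁₀(90.402/42.754)
    = 1.0452 × 0.3252 = 0.3399 m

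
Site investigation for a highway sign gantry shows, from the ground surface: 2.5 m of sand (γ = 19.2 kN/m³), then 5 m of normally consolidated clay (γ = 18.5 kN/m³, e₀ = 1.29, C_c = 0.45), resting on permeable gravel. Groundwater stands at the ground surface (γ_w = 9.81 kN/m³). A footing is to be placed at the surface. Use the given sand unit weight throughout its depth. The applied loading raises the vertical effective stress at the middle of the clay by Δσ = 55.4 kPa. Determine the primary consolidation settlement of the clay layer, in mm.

S_c ≈ 341 mm

Mid-depth of clay below the ground surface: z = 2.5 + 5/2 = 5 m.
Total vertical stress at mid-clay: σ_v = 19.2×2.5 + 18.5×2.5 = 94.25 kPa.
Pore pressure: u = 9.81×(5 − 0) = 49.05 kPa.
Initial effective stress: σ'_0 = σ_v − u = 94.25 − 49.05 = 45.2 kPa.
Final effective stress: σ'_f = σ'_0 + Δσ = 45.2 + 55.4 = 100.6 kPa.
Normally consolidated clay, so the full stress increment lies on the virgin compression line:
S_c = C_c·H/(1+e₀)·log₁₀(σ'_f/σ'_0) = 0.45×5/(1+1.29)×log₁₀(100.6/45.2)
    = 0.98253 × 0.34746 = 0.3414 m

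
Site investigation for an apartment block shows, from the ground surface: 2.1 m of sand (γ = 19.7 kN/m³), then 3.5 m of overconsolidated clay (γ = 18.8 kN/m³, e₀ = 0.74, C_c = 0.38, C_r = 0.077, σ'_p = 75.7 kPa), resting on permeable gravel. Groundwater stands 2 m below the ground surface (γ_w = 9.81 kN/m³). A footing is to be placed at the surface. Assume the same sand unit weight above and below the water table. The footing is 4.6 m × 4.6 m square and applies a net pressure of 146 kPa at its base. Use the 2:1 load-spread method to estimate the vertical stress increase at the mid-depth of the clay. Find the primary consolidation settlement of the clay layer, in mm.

S_c ≈ 111 mm

Mid-depth of clay below the ground surface: z = 2.1 + 3.5/2 = 3.85 m.
Total vertical stress at mid-clay: σ_v = 19.7×2.1 + 18.8×1.75 = 74.27 kPa.
Pore pressure: u = 9.81×(3.85 − 2) = 18.149 kPa.
Initial effective stress: σ'_0 = σ_v − u = 74.27 − 18.149 = 56.121 kPa.
Stress increase at mid-clay by the 2:1 spreading method:
Δσ = qBL/((B+z)(L+z)) = 146×4.6×4.6/((4.6+3.85)(4.6+3.85)) = 43.267 kPa
Final effective stress: σ'_f = 56.121 + 43.267 = 99.388 kPa.
σ'_f = 99.388 > σ'_p = 75.7 kPa, so the stress path crosses the preconsolidation pressure — recompression up to σ'_p, then virgin compression beyond:
S_c = H/(1+e₀)·[C_r·log₁₀(σ'_p/σ'_0) + C_c·log₁₀(σ'_f/σ'_p)]
    = 3.5/1.74 × [0.077×log₁₀(75.7/56.121) + 0.38×log₁₀(99.388/75.7)]
    = 2.0115 × [0.010008 + 0.04493] = 0.1105 m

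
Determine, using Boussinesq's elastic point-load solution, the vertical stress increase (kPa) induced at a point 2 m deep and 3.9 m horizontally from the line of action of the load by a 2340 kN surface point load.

Boussinesq vertical stress below a point load on an elastic half-space:
Δσ_z = 3P/(2πz²) · [1 + (r/z)²]^(−5/2)
r/z = 3.9/2 = 1.95; [1+(r/z)²]^(−5/2) = 0.019785.
Δσ_z = 3×2340/(2π×2²) × 0.019785 = 279.32 × 0.019785 = 5.526 kPa

Δσ_z ≈ 5.53 kPa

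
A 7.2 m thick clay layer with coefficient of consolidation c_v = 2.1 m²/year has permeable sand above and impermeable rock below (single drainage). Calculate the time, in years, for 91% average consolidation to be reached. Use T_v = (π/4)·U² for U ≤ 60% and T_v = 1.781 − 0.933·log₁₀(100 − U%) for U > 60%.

t ≈ 22 years

Drainage path length: H_d = H = 7.2 m (single drainage).
U > 60%: T_v = 1.781 − 0.933·log₁₀(100 − 91) = 0.89069.
t = T_v·H_d²/c_v = 0.89069×7.2²/2.1 = 21.99 years.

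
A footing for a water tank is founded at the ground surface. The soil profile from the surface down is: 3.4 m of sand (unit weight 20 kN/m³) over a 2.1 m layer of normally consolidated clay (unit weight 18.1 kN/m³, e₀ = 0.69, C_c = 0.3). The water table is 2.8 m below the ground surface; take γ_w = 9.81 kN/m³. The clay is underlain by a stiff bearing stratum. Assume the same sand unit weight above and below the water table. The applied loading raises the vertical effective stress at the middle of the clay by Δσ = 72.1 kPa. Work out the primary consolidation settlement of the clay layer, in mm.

S_c ≈ 114 mm

Mid-depth of clay below the ground surface: z = 3.4 + 2.1/2 = 4.45 m.
Total vertical stress at mid-clay: σ_v = 20×3.4 + 18.1×1.05 = 87.005 kPa.
Pore pressure: u = 9.81×(4.45 − 2.8) = 16.186 kPa.
Initial effective stress: σ'_0 = σ_v − u = 87.005 − 16.186 = 70.819 kPa.
Final effective stress: σ'_f = σ'_0 + Δσ = 70.819 + 72.1 = 142.92 kPa.
Normally consolidated clay, so the full stress increment lies on the virgin compression line:
S_c = C_c·H/(1+e₀)·log₁₀(σ'_f/σ'_0) = 0.3×2.1/(1+0.69)×log₁₀(142.92/70.819)
    = 0.37278 × 0.30494 = 0.1137 m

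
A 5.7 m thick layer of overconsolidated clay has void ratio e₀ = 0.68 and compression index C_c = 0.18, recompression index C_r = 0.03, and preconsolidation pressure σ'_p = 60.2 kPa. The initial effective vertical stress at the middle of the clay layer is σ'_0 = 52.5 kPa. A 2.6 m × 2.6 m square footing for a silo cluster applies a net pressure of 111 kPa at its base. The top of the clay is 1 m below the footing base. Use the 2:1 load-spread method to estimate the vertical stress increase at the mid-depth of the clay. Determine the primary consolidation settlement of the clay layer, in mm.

S_c ≈ 48.1 mm

Mid-depth of clay below the footing base: z = 1 + 5.7/2 = 3.85 m.
Stress increase at mid-clay by the 2:1 spreading method:
Δσ = qBL/((B+z)(L+z)) = 111×2.6×2.6/((2.6+3.85)(2.6+3.85)) = 18.036 kPa
Final effective stress: σ'_f = 52.5 + 18.036 = 70.536 kPa.
σ'_f = 70.536 > σ'_p = 60.2 kPa, so the stress path crosses the preconsolidation pressure — recompression up to σ'_p, then virgin compression beyond:
S_c = H/(1+e₀)·[C_r·log₁₀(σ'_p/σ'_0) + C_c·log₁₀(σ'_f/σ'_p)]
    = 5.7/1.68 × [0.03×log₁₀(60.2/52.5) + 0.18×log₁₀(70.536/60.2)]
    = 3.3929 × [0.0017831 + 0.012387] = 0.04808 m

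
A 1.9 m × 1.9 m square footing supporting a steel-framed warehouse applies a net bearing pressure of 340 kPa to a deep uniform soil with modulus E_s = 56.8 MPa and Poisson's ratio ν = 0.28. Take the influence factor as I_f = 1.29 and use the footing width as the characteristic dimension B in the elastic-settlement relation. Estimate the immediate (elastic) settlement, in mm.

Immediate (elastic) settlement: S_e = q·B·(1−ν²)/E_s · I_f.
E_s = 56.8 MPa = 56800 kPa.
S_e = 340 × 1.9 × (1 − 0.28²) / 56800 × 1.29
    = 340 × 1.9 × 0.9216 / 56800 × 1.29
    = 0.01352 m = 13.52 mm

S_e ≈ 13.5 mm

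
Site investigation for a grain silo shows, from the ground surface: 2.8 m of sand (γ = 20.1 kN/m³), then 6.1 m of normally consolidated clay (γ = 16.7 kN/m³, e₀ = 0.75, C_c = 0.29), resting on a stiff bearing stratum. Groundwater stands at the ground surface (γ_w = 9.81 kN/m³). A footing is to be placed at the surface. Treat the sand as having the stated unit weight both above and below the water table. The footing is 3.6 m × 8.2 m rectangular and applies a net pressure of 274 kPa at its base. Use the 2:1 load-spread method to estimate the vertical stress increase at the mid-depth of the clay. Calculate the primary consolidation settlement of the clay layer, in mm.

Mid-depth of clay below the ground surface: z = 2.8 + 6.1/2 = 5.85 m.
Total vertical stress at mid-clay: σ_v = 20.1×2.8 + 16.7×3.05 = 107.22 kPa.
Pore pressure: u = 9.81×(5.85 − 0) = 57.389 kPa.
Initial effective stress: σ'_0 = σ_v − u = 107.22 − 57.389 = 49.831 kPa.
Stress increase at mid-clay by the 2:1 spreading method:
Δσ = qBL/((B+z)(L+z)) = 274×3.6×8.2/((3.6+5.85)(8.2+5.85)) = 60.92 kPa
Final effective stress: σ'_f = σ'_0 + Δσ = 49.831 + 60.92 = 110.75 kPa.
Normally consolidated clay, so the full stress increment lies on the virgin compression line:
S_c = C_c·H/(1+e₀)·log₁₀(σ'_f/σ'_0) = 0.29×6.1/(1+0.75)×log₁₀(110.75/49.831)
    = 1.0109 × 0.34684 = 0.3506 m

S_c ≈ 351 mm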